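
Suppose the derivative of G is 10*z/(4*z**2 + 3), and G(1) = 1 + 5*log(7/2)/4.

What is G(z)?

The substitution u = 2*z**2 + 3/2 works: G'(z) is exactly (dG/du)*(du/dz) for that inner function.
A general antiderivative is 5*log(2*z**2 + 3/2)/4 + C.
The condition gives C = 1 + 5*log(7/2)/4 - (5*log(7/2)/4) = 1.
So G(z) = (5*log(2*z**2 + 3/2) + 4)/4.
Check: d/dz[(5*log(2*z**2 + 3/2) + 4)/4] = 10*z/(4*z**2 + 3) = G'(z).

G(z) = (5*log(2*z**2 + 3/2) + 4)/4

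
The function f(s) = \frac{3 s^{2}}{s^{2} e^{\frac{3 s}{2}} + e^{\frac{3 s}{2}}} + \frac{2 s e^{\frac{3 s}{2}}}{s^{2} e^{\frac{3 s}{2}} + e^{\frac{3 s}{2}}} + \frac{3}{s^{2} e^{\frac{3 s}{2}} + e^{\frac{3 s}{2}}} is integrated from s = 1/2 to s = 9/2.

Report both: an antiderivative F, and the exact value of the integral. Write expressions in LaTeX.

The integrand splits into summands that can be handled one at a time.
F(s) = \log{\left(s^{2} + 1 \right)} - 2 e^{- \frac{3 s}{2}} is an antiderivative of f.
Check: d/ds[\log{\left(s^{2} + 1 \right)} - 2 e^{- \frac{3 s}{2}}] = \frac{3 s^{2} + 2 s e^{\frac{3 s}{2}} + 3}{s^{2} e^{\frac{3 s}{2}} + e^{\frac{3 s}{2}}}, which equals f(s).
F(9/2) = - \frac{2}{e^{\frac{27}{4}}} + \log{\left(\frac{85}{4} \right)}; F(1/2) = - \frac{2}{e^{\frac{3}{4}}} + \log{\left(\frac{5}{4} \right)}.
Integral = F(9/2) - F(1/2) = - \log{\left(\frac{5}{4} \right)} - \frac{2}{e^{\frac{27}{4}}} + \frac{2}{e^{\frac{3}{4}}} + \log{\left(\frac{85}{4} \right)}.

Antiderivative: F(s) = \log{\left(s^{2} + 1 \right)} - 2 e^{- \frac{3 s}{2}}; value = - \log{\left(\frac{5}{4} \right)} - \frac{2}{e^{\frac{27}{4}}} + \frac{2}{e^{\frac{3}{4}}} + \log{\left(\frac{85}{4} \right)}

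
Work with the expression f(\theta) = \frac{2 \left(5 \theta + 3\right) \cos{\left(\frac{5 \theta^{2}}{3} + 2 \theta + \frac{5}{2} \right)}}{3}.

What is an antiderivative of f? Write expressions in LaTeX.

The substitution u = \frac{5 \theta^{2}}{3} + 2 \theta + \frac{5}{2} works: f is exactly (dF/du)*(du/d\theta) for that inner function.
Check: d/d\theta[\sin{\left(\frac{5 \theta^{2}}{3} + 2 \theta + \frac{5}{2} \right)}] = \frac{10 \theta \cos{\left(\frac{5 \theta^{2}}{3} + 2 \theta + \frac{5}{2} \right)}}{3} + 2 \cos{\left(\frac{5 \theta^{2}}{3} + 2 \theta + \frac{5}{2} \right)}, which equals f(\theta).

An antiderivative is F(\theta) = \sin{\left(\frac{5 \theta^{2}}{3} + 2 \theta + \frac{5}{2} \right)}.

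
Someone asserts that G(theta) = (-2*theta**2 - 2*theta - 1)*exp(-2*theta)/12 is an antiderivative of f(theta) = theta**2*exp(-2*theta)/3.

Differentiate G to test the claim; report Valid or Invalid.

d/dtheta[G] = theta**2*exp(-2*theta)/3
This equals f(theta) exactly, so the claim holds.

Valid - differentiating G returns exactly f.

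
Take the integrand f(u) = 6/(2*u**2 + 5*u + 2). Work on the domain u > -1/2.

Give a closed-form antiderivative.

An antiderivative is F(u) = 2*log(u + 1/2) - 2*log(u + 2).

The denominator factors as (u + 2)*(2*u + 1); partial fractions split f into directly integrable pieces: 4/(2*u + 1) - 2/(u + 2).
Check: d/du[2*log(u + 1/2) - 2*log(u + 2)] = 6/(2*u**2 + 5*u + 2) = f(u).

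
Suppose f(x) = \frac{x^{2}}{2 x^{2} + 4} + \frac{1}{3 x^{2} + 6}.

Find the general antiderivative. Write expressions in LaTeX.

Integrate term by term and add the pieces.
Check: d/dx[\frac{3 x - 2 \sqrt{2} \operatorname{atan}{\left(\frac{\sqrt{2} x}{2} \right)}}{6}] = \frac{3 x^{2} + 2}{6 x^{2} + 12}, which equals f(x).

F(x) = \frac{3 x - 2 \sqrt{2} \operatorname{atan}{\left(\frac{\sqrt{2} x}{2} \right)}}{6} + C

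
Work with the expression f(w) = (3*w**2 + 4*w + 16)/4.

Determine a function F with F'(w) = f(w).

An antiderivative is F(w) = w**3/4 + w**2/2 + 4*w.

A candidate is checked by its d/dw: the result must match f(w).
Check: d/dw[w**3/4 + w**2/2 + 4*w] = 3*w**2/4 + w + 4, which equals f(w).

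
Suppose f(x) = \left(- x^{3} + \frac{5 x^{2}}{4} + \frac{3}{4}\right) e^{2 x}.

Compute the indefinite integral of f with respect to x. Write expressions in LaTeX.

F(x) = - \frac{x^{3} e^{2 x}}{2} + \frac{11 x^{2} e^{2 x}}{8} - \frac{11 x e^{2 x}}{8} + \frac{17 e^{2 x}}{16} + C

f has the shape u'v + uv' for u = - \frac{x^{3}}{2} + \frac{11 x^{2}}{8} - \frac{11 x}{8} + \frac{17}{16} and v = e^{2 x} — it is the derivative of the product u*v.
Check: d/dx[- \frac{x^{3} e^{2 x}}{2} + \frac{11 x^{2} e^{2 x}}{8} - \frac{11 x e^{2 x}}{8} + \frac{17 e^{2 x}}{16}] = - x^{3} e^{2 x} + \frac{5 x^{2} e^{2 x}}{4} + \frac{3 e^{2 x}}{4}, which equals f(x).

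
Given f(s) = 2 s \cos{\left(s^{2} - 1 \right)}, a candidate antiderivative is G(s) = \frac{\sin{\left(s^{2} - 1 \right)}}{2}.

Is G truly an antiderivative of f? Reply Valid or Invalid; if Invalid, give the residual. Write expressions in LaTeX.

d/ds[G] = s \cos{\left(s^{2} - 1 \right)}
d/ds[G] - f(s) = - s \cos{\left(s^{2} - 1 \right)} != 0.

Invalid: d/ds[G] - f = - s \cos{\left(s^{2} - 1 \right)}, which is not 0.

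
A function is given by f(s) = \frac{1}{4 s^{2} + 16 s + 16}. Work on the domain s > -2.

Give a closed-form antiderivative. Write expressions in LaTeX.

An antiderivative is F(s) = - \frac{1}{4 s + 8}.

A first test for any F(s): its s-derivative must equal f(s) identically.
Check: d/ds[- \frac{1}{4 s + 8}] = \frac{1}{4 s^{2} + 16 s + 16} = f(s).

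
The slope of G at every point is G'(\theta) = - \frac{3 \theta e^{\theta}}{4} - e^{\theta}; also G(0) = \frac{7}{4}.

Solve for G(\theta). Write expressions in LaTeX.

G(\theta) = \frac{\left(- 3 \theta - 1\right) e^{\theta} + 8}{4}

Recognize the product-rule pattern: G'(\theta) = u'v + uv' with u = - \frac{3 \theta}{4} - \frac{1}{4}, v = e^{\theta}, so integration by parts undoes it.
A general antiderivative is \frac{\left(- 3 \theta - 1\right) e^{\theta}}{4} + C.
The condition gives C = \frac{7}{4} - (- \frac{1}{4}) = 2.
So G(\theta) = \frac{\left(- 3 \theta - 1\right) e^{\theta} + 8}{4}.
Check: d/d\theta[\frac{\left(- 3 \theta - 1\right) e^{\theta} + 8}{4}] = - \frac{3 \theta e^{\theta}}{4} - e^{\theta} = G'(\theta).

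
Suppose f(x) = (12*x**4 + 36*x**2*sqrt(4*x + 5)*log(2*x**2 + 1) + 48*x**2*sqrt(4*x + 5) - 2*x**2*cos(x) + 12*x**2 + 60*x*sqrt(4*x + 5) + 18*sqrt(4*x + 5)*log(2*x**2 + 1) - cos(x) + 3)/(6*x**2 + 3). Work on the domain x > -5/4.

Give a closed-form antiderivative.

An antiderivative is F(x) = 2*x**3/3 + 4*x*sqrt(4*x + 5)*log(2*x**2 + 1) + x + 5*sqrt(4*x + 5)*log(2*x**2 + 1) - sin(x)/3.

Differentiate the proposed F(x) back; it has to land on f(x) exactly.
Check: d/dx[2*x**3/3 + 4*x*sqrt(4*x + 5)*log(2*x**2 + 1) + x + 5*sqrt(4*x + 5)*log(2*x**2 + 1) - sin(x)/3] = (12*x**4*sqrt(4*x + 5) + 144*x**3*log(2*x**2 + 1) + 192*x**3 - 2*x**2*sqrt(4*x + 5)*cos(x) + 12*x**2*sqrt(4*x + 5) + 180*x**2*log(2*x**2 + 1) + 480*x**2 + 72*x*log(2*x**2 + 1) + 300*x - sqrt(4*x + 5)*cos(x) + 3*sqrt(4*x + 5) + 90*log(2*x**2 + 1))/(6*x**2*sqrt(4*x + 5) + 3*sqrt(4*x + 5)), which equals f(x).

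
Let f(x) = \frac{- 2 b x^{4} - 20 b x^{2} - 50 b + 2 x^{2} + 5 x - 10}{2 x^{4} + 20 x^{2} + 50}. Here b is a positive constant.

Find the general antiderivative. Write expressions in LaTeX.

F(x) = \frac{- 4 b x^{3} - 20 b x - 4 x - 5}{4 x^{2} + 20} + C

Any candidate F(x) must reproduce f(x) exactly when differentiated.
Check: d/dx[\frac{- 4 b x^{3} - 20 b x - 4 x - 5}{4 x^{2} + 20}] = \frac{- 2 b x^{4} - 20 b x^{2} - 50 b + 2 x^{2} + 5 x - 10}{2 x^{4} + 20 x^{2} + 50} = f(x).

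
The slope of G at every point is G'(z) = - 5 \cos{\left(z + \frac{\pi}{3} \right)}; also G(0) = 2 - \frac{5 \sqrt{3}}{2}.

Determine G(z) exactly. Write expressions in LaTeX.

Whatever form G(z) takes, its d/dz must return the stated G'(z).
A general antiderivative is - 5 \sin{\left(z + \frac{\pi}{3} \right)} + C.
The condition gives C = 2 - \frac{5 \sqrt{3}}{2} - (- \frac{5 \sqrt{3}}{2}) = 2.
So G(z) = 2 - 5 \sin{\left(z + \frac{\pi}{3} \right)}.
Check: d/dz[2 - 5 \sin{\left(z + \frac{\pi}{3} \right)}] = - 5 \cos{\left(z + \frac{\pi}{3} \right)} = G'(z).

G(z) = 2 - 5 \sin{\left(z + \frac{\pi}{3} \right)}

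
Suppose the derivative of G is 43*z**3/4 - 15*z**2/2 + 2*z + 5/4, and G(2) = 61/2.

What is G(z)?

The integrand splits into summands that can be handled one at a time.
A general antiderivative is 43*z**4/16 - 5*z**3/2 + z**2 + 5*z/4 + C.
The condition gives C = 61/2 - (59/2) = 1.
So G(z) = (43*z**4 - 40*z**3 + 16*z**2 + 20*z + 16)/16.
Check: d/dz[(43*z**4 - 40*z**3 + 16*z**2 + 20*z + 16)/16] = 43*z**3/4 - 15*z**2/2 + 2*z + 5/4 = G'(z).

G(z) = (43*z**4 - 40*z**3 + 16*z**2 + 20*z + 16)/16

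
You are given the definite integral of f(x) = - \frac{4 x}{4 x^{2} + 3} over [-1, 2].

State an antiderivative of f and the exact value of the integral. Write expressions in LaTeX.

Antiderivative: F(x) = - \frac{\log{\left(4 x^{2} + 3 \right)}}{2}; value = - \frac{\log{\left(19 \right)}}{2} + \frac{\log{\left(7 \right)}}{2}

The substitution u = 4 x^{2} + 3 works: f is exactly (dF/du)*(du/dx) for that inner function.
F(x) = - \frac{\log{\left(4 x^{2} + 3 \right)}}{2} is an antiderivative of f.
Check: d/dx[- \frac{\log{\left(4 x^{2} + 3 \right)}}{2}] = - \frac{4 x}{4 x^{2} + 3} = f(x).
F(2) = - \frac{\log{\left(19 \right)}}{2}; F(-1) = - \frac{\log{\left(7 \right)}}{2}.
Integral = F(2) - F(-1) = - \frac{\log{\left(19 \right)}}{2} + \frac{\log{\left(7 \right)}}{2}.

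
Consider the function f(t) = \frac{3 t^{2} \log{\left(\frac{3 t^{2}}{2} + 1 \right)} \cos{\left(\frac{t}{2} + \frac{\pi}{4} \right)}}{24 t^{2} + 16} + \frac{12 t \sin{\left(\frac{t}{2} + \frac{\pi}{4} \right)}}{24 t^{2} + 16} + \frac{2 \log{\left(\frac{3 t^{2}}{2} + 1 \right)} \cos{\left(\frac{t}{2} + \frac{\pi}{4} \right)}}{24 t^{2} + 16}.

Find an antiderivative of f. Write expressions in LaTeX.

Recognize the product-rule pattern: f = u'v + uv' with u = \frac{\log{\left(\frac{3 t^{2}}{2} + 1 \right)}}{4}, v = \sin{\left(\frac{t}{2} + \frac{\pi}{4} \right)}, so integration by parts undoes it.
Check: d/dt[\frac{\log{\left(\frac{3 t^{2}}{2} + 1 \right)} \sin{\left(\frac{t}{2} + \frac{\pi}{4} \right)}}{4}] = \frac{3 t^{2} \log{\left(\frac{3 t^{2}}{2} + 1 \right)} \cos{\left(\frac{t}{2} + \frac{\pi}{4} \right)} + 12 t \sin{\left(\frac{t}{2} + \frac{\pi}{4} \right)} + 2 \log{\left(\frac{3 t^{2}}{2} + 1 \right)} \cos{\left(\frac{t}{2} + \frac{\pi}{4} \right)}}{24 t^{2} + 16}, which equals f(t).

An antiderivative is F(t) = \frac{\log{\left(\frac{3 t^{2}}{2} + 1 \right)} \sin{\left(\frac{t}{2} + \frac{\pi}{4} \right)}}{4}.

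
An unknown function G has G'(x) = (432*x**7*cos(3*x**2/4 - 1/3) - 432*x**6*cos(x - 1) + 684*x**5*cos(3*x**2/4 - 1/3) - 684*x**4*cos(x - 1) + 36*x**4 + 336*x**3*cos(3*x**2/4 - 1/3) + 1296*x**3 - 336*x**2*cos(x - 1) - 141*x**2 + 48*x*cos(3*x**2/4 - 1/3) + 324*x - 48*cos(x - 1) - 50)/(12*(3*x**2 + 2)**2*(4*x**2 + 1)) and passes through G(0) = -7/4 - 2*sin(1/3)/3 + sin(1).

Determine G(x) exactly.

G(x) = -x/(4*x**2 + 8/3) - sin(x - 1) + 2*sin(3*x**2/4 - 1/3)/3 - atan(2*x)/3 + 1/2 - 3/(2*x**2 + 4/3)

The proposed G(x) is checked by its d/dx: the result must match the given G'(x).
A general antiderivative is (-x/2 - 3)/(2*x**2 + 4/3) - sin(x - 1) + 2*sin(3*x**2/4 - 1/3)/3 - atan(2*x)/3 + C.
The condition gives C = -7/4 - 2*sin(1/3)/3 + sin(1) - (-9/4 - 2*sin(1/3)/3 + sin(1)) = 1/2.
So G(x) = -x/(4*x**2 + 8/3) - sin(x - 1) + 2*sin(3*x**2/4 - 1/3)/3 - atan(2*x)/3 + 1/2 - 3/(2*x**2 + 4/3).
Check: d/dx[-x/(4*x**2 + 8/3) - sin(x - 1) + 2*sin(3*x**2/4 - 1/3)/3 - atan(2*x)/3 + 1/2 - 3/(2*x**2 + 4/3)] = (432*x**7*cos(3*x**2/4 - 1/3) - 432*x**6*cos(x - 1) + 684*x**5*cos(3*x**2/4 - 1/3) - 684*x**4*cos(x - 1) + 36*x**4 + 336*x**3*cos(3*x**2/4 - 1/3) + 1296*x**3 - 336*x**2*cos(x - 1) - 141*x**2 + 48*x*cos(3*x**2/4 - 1/3) + 324*x - 48*cos(x - 1) - 50)/(432*x**6 + 684*x**4 + 336*x**2 + 48), which equals G'(x).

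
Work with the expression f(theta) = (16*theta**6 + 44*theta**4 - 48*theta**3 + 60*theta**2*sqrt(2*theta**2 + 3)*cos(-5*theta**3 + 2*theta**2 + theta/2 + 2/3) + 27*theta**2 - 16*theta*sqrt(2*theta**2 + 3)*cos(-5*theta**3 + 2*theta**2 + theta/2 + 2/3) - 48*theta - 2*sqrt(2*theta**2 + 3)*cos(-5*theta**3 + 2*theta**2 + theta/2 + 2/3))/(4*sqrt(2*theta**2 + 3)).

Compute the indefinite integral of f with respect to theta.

F(theta) = (theta**2*sqrt(2*theta**2 + 3)*(4*theta**3 + 9*theta - 24) - 12*sin(-5*theta**3 + 2*theta**2 + theta/2 + 2/3))/12 + C

Since d/dtheta undoes antidifferentiation here, F'(theta) = f(theta) is required of F(theta).
Check: d/dtheta[(theta**2*sqrt(2*theta**2 + 3)*(4*theta**3 + 9*theta - 24) - 12*sin(-5*theta**3 + 2*theta**2 + theta/2 + 2/3))/12] = (16*theta**6 + 44*theta**4 - 48*theta**3 + 60*theta**2*sqrt(2*theta**2 + 3)*cos(-5*theta**3 + 2*theta**2 + theta/2 + 2/3) + 27*theta**2 - 16*theta*sqrt(2*theta**2 + 3)*cos(-5*theta**3 + 2*theta**2 + theta/2 + 2/3) - 48*theta - 2*sqrt(2*theta**2 + 3)*cos(-5*theta**3 + 2*theta**2 + theta/2 + 2/3))/(4*sqrt(2*theta**2 + 3)) = f(theta).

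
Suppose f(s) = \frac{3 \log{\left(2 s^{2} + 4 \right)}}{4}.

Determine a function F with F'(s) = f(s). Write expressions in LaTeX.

An antiderivative F(s) passes only if d/ds[F] lands on f(s) exactly.
Check: d/ds[\frac{3 \left(s \log{\left(2 s^{2} + 4 \right)} - 2 s + 2 \sqrt{2} \operatorname{atan}{\left(\frac{\sqrt{2} s}{2} \right)}\right)}{4}] = \frac{3 \log{\left(s^{2} + 2 \right)}}{4} + \frac{3 \log{\left(2 \right)}}{4}, which equals f(s).

An antiderivative is F(s) = \frac{3 \left(s \log{\left(2 s^{2} + 4 \right)} - 2 s + 2 \sqrt{2} \operatorname{atan}{\left(\frac{\sqrt{2} s}{2} \right)}\right)}{4}.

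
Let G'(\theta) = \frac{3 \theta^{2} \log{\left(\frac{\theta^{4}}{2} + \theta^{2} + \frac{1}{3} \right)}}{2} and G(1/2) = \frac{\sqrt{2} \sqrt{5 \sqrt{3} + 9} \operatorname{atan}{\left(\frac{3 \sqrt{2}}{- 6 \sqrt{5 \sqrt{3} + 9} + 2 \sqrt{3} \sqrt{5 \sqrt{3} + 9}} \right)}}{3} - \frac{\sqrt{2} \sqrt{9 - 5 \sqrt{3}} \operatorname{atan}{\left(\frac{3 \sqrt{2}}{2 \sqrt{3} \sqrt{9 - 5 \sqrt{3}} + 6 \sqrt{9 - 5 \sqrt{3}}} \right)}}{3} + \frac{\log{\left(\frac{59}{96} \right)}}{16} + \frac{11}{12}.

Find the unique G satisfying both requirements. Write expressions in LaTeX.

G(\theta) = \frac{3 \theta^{3} \log{\left(\frac{\theta^{4}}{2} + \theta^{2} + \frac{1}{3} \right)} - 4 \theta^{3} + 12 \theta - 2 \sqrt{2} \sqrt{9 - 5 \sqrt{3}} \operatorname{atan}{\left(\frac{3 \sqrt{2} \theta}{\sqrt{3} \sqrt{9 - 5 \sqrt{3}} + 3 \sqrt{9 - 5 \sqrt{3}}} \right)} + 2 \sqrt{2} \sqrt{5 \sqrt{3} + 9} \operatorname{atan}{\left(\frac{3 \sqrt{2} \theta}{- 3 \sqrt{5 \sqrt{3} + 9} + \sqrt{3} \sqrt{5 \sqrt{3} + 9}} \right)}}{6}

Any candidate G(\theta) must reproduce the stated G'(\theta) exactly.
A general antiderivative is \frac{\theta^{3} \log{\left(\frac{\theta^{4}}{2} + \theta^{2} + \frac{1}{3} \right)}}{2} - \frac{2 \theta^{3}}{3} + 2 \theta - 2 \sqrt{\frac{1}{2} - \frac{5 \sqrt{3}}{18}} \operatorname{atan}{\left(\frac{3 \sqrt{2} \theta}{\sqrt{3} \sqrt{9 - 5 \sqrt{3}} + 3 \sqrt{9 - 5 \sqrt{3}}} \right)} + 2 \sqrt{\frac{5 \sqrt{3}}{18} + \frac{1}{2}} \operatorname{atan}{\left(\frac{3 \sqrt{2} \theta}{- 3 \sqrt{5 \sqrt{3} + 9} + \sqrt{3} \sqrt{5 \sqrt{3} + 9}} \right)} + C.
The condition gives C = \frac{\sqrt{2} \sqrt{5 \sqrt{3} + 9} \operatorname{atan}{\left(\frac{3 \sqrt{2}}{- 6 \sqrt{5 \sqrt{3} + 9} + 2 \sqrt{3} \sqrt{5 \sqrt{3} + 9}} \right)}}{3} - \frac{\sqrt{2} \sqrt{9 - 5 \sqrt{3}} \operatorname{atan}{\left(\frac{3 \sqrt{2}}{2 \sqrt{3} \sqrt{9 - 5 \sqrt{3}} + 6 \sqrt{9 - 5 \sqrt{3}}} \right)}}{3} + \frac{\log{\left(\frac{59}{96} \right)}}{16} + \frac{11}{12} - (\frac{\sqrt{2} \sqrt{5 \sqrt{3} + 9} \operatorname{atan}{\left(\frac{3 \sqrt{2}}{- 6 \sqrt{5 \sqrt{3} + 9} + 2 \sqrt{3} \sqrt{5 \sqrt{3} + 9}} \right)}}{3} - \frac{\sqrt{2} \sqrt{9 - 5 \sqrt{3}} \operatorname{atan}{\left(\frac{3 \sqrt{2}}{2 \sqrt{3} \sqrt{9 - 5 \sqrt{3}} + 6 \sqrt{9 - 5 \sqrt{3}}} \right)}}{3} + \frac{\log{\left(\frac{59}{96} \right)}}{16} + \frac{11}{12}) = 0.
So G(\theta) = \frac{3 \theta^{3} \log{\left(\frac{\theta^{4}}{2} + \theta^{2} + \frac{1}{3} \right)} - 4 \theta^{3} + 12 \theta - 2 \sqrt{2} \sqrt{9 - 5 \sqrt{3}} \operatorname{atan}{\left(\frac{3 \sqrt{2} \theta}{\sqrt{3} \sqrt{9 - 5 \sqrt{3}} + 3 \sqrt{9 - 5 \sqrt{3}}} \right)} + 2 \sqrt{2} \sqrt{5 \sqrt{3} + 9} \operatorname{atan}{\left(\frac{3 \sqrt{2} \theta}{- 3 \sqrt{5 \sqrt{3} + 9} + \sqrt{3} \sqrt{5 \sqrt{3} + 9}} \right)}}{6}.
Check: d/d\theta[\frac{3 \theta^{3} \log{\left(\frac{\theta^{4}}{2} + \theta^{2} + \frac{1}{3} \right)} - 4 \theta^{3} + 12 \theta - 2 \sqrt{2} \sqrt{9 - 5 \sqrt{3}} \operatorname{atan}{\left(\frac{3 \sqrt{2} \theta}{\sqrt{3} \sqrt{9 - 5 \sqrt{3}} + 3 \sqrt{9 - 5 \sqrt{3}}} \right)} + 2 \sqrt{2} \sqrt{5 \sqrt{3} + 9} \operatorname{atan}{\left(\frac{3 \sqrt{2} \theta}{- 3 \sqrt{5 \sqrt{3} + 9} + \sqrt{3} \sqrt{5 \sqrt{3} + 9}} \right)}}{6}] = \frac{3 \theta^{2} \log{\left(\frac{\theta^{4}}{2} + \theta^{2} + \frac{1}{3} \right)}}{2} = G'(\theta).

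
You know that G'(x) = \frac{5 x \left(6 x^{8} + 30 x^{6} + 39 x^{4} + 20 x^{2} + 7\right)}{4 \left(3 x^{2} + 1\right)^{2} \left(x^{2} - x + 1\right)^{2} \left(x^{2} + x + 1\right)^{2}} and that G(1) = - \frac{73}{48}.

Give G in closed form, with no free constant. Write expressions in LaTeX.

Since d/dx undoes antidifferentiation here, G(x) must give back the stated G'(x).
A general antiderivative is - \frac{5}{4 \left(2 x^{4} + 2 x^{2} + 2\right)} - \frac{5}{4 \left(3 x^{2} + 1\right)} + C.
The condition gives C = - \frac{73}{48} - (- \frac{25}{48}) = -1.
So G(x) = - \frac{24 x^{6} + 42 x^{4} + 57 x^{2} + 23}{8 \left(3 x^{2} + 1\right) \left(x^{2} - x + 1\right) \left(x^{2} + x + 1\right)}.
Check: d/dx[- \frac{24 x^{6} + 42 x^{4} + 57 x^{2} + 23}{8 \left(3 x^{2} + 1\right) \left(x^{2} - x + 1\right) \left(x^{2} + x + 1\right)}] = \frac{30 x^{9} + 150 x^{7} + 195 x^{5} + 100 x^{3} + 35 x}{36 x^{12} + 96 x^{10} + 160 x^{8} + 152 x^{6} + 96 x^{4} + 32 x^{2} + 4}, which equals G'(x).

G(x) = - \frac{24 x^{6} + 42 x^{4} + 57 x^{2} + 23}{8 \left(3 x^{2} + 1\right) \left(x^{2} - x + 1\right) \left(x^{2} + x + 1\right)}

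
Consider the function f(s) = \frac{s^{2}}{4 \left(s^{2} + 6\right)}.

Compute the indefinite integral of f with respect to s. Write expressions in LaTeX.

Check any antiderivative F(s) by computing F'(s) and comparing it with f(s).
Check: d/ds[\frac{s}{4} - \frac{\sqrt{6} \operatorname{atan}{\left(\frac{\sqrt{6} s}{6} \right)}}{4}] = \frac{s^{2}}{4 s^{2} + 24}, which equals f(s).

F(s) = \frac{s}{4} - \frac{\sqrt{6} \operatorname{atan}{\left(\frac{\sqrt{6} s}{6} \right)}}{4} + C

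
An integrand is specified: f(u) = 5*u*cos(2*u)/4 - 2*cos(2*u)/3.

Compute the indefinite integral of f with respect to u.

The integrand splits into summands that can be handled one at a time.
Check: d/du[5*u*sin(2*u)/8 - sin(2*u)/3 + 5*cos(2*u)/16] = 5*u*cos(2*u)/4 - 2*cos(2*u)/3 = f(u).

F(u) = 5*u*sin(2*u)/8 - sin(2*u)/3 + 5*cos(2*u)/16 + C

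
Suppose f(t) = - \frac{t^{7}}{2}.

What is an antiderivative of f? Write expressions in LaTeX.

Whatever form F(t) takes, F'(t) = f(t) is non-negotiable.
Check: d/dt[- \frac{t^{8}}{16}] = - \frac{t^{7}}{2} = f(t).

An antiderivative is F(t) = - \frac{t^{8}}{16}.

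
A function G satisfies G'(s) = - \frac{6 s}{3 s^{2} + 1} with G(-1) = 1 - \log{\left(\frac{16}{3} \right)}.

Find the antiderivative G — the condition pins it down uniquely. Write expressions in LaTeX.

G(s) = - \log{\left(s^{2} + \frac{1}{3} \right)} - 2 \log{\left(2 \right)} + 1

The substitution u = 4 s^{2} + \frac{4}{3} works: G'(s) is exactly (dG/du)*(du/ds) for that inner function.
A general antiderivative is - \log{\left(4 s^{2} + \frac{4}{3} \right)} + C.
The condition gives C = 1 - \log{\left(\frac{16}{3} \right)} - (- \log{\left(\frac{16}{3} \right)}) = 1.
So G(s) = - \log{\left(s^{2} + \frac{1}{3} \right)} - 2 \log{\left(2 \right)} + 1.
Check: d/ds[- \log{\left(s^{2} + \frac{1}{3} \right)} - 2 \log{\left(2 \right)} + 1] = - \frac{6 s}{3 s^{2} + 1} = G'(s).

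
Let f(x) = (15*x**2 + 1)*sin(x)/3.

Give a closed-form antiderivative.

Any candidate F(x) must reproduce f(x) exactly when differentiated.
Check: d/dx[(-15*x**2*cos(x) + 30*x*sin(x) + 29*cos(x))/3] = 5*x**2*sin(x) + sin(x)/3, which equals f(x).

An antiderivative is F(x) = (-15*x**2*cos(x) + 30*x*sin(x) + 29*cos(x))/3.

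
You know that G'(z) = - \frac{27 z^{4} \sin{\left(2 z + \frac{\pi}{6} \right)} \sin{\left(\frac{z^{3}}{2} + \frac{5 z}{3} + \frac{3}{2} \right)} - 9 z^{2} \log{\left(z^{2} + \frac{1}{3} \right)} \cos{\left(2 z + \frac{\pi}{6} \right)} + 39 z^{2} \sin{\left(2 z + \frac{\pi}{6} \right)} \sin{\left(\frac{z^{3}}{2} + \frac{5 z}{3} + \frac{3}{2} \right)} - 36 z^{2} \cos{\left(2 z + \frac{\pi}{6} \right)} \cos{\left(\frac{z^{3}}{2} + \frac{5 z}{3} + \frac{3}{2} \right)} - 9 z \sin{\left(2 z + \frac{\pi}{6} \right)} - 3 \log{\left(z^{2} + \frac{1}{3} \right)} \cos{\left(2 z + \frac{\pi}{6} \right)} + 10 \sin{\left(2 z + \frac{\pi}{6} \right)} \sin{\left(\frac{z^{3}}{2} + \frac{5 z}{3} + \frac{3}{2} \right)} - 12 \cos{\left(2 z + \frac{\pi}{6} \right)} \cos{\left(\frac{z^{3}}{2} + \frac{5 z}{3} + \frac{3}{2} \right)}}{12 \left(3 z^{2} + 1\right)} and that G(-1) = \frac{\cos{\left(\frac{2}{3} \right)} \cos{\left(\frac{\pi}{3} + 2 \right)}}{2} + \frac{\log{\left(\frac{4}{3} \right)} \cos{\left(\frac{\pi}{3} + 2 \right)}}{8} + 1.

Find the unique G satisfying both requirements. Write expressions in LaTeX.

G(z) = \frac{- \left(- \log{\left(z^{2} + \frac{1}{3} \right)} - 4 \cos{\left(\frac{z^{3}}{2} + \frac{5 z}{3} + \frac{3}{2} \right)}\right) \sin{\left(2 z + \frac{\pi}{6} \right)} + 8}{8}

G'(z) has the shape u'v + uv' for u = \frac{\log{\left(z^{2} + \frac{1}{3} \right)}}{8} + \frac{\cos{\left(\frac{z^{3}}{2} + \frac{5 z}{3} + \frac{3}{2} \right)}}{2} and v = \sin{\left(2 z + \frac{\pi}{6} \right)} — it is the derivative of the product u*v.
A general antiderivative is - \frac{\left(- \frac{\log{\left(z^{2} + \frac{1}{3} \right)}}{4} - \cos{\left(\frac{z^{3}}{2} + \frac{5 z}{3} + \frac{3}{2} \right)}\right) \sin{\left(2 z + \frac{\pi}{6} \right)}}{2} + C.
The condition gives C = \frac{\cos{\left(\frac{2}{3} \right)} \cos{\left(\frac{\pi}{3} + 2 \right)}}{2} + \frac{\log{\left(\frac{4}{3} \right)} \cos{\left(\frac{\pi}{3} + 2 \right)}}{8} + 1 - (\frac{\cos{\left(\frac{2}{3} \right)} \cos{\left(\frac{\pi}{3} + 2 \right)}}{2} + \frac{\log{\left(\frac{4}{3} \right)} \cos{\left(\frac{\pi}{3} + 2 \right)}}{8}) = 1.
So G(z) = \frac{- \left(- \log{\left(z^{2} + \frac{1}{3} \right)} - 4 \cos{\left(\frac{z^{3}}{2} + \frac{5 z}{3} + \frac{3}{2} \right)}\right) \sin{\left(2 z + \frac{\pi}{6} \right)} + 8}{8}.
Check: d/dz[\frac{- \left(- \log{\left(z^{2} + \frac{1}{3} \right)} - 4 \cos{\left(\frac{z^{3}}{2} + \frac{5 z}{3} + \frac{3}{2} \right)}\right) \sin{\left(2 z + \frac{\pi}{6} \right)} + 8}{8}] = \frac{- 27 z^{4} \sin{\left(2 z + \frac{\pi}{6} \right)} \sin{\left(\frac{z^{3}}{2} + \frac{5 z}{3} + \frac{3}{2} \right)} + 9 z^{2} \log{\left(z^{2} + \frac{1}{3} \right)} \cos{\left(2 z + \frac{\pi}{6} \right)} - 39 z^{2} \sin{\left(2 z + \frac{\pi}{6} \right)} \sin{\left(\frac{z^{3}}{2} + \frac{5 z}{3} + \frac{3}{2} \right)} + 36 z^{2} \cos{\left(2 z + \frac{\pi}{6} \right)} \cos{\left(\frac{z^{3}}{2} + \frac{5 z}{3} + \frac{3}{2} \right)} + 9 z \sin{\left(2 z + \frac{\pi}{6} \right)} + 3 \log{\left(z^{2} + \frac{1}{3} \right)} \cos{\left(2 z + \frac{\pi}{6} \right)} - 10 \sin{\left(2 z + \frac{\pi}{6} \right)} \sin{\left(\frac{z^{3}}{2} + \frac{5 z}{3} + \frac{3}{2} \right)} + 12 \cos{\left(2 z + \frac{\pi}{6} \right)} \cos{\left(\frac{z^{3}}{2} + \frac{5 z}{3} + \frac{3}{2} \right)}}{36 z^{2} + 12}, which equals G'(z).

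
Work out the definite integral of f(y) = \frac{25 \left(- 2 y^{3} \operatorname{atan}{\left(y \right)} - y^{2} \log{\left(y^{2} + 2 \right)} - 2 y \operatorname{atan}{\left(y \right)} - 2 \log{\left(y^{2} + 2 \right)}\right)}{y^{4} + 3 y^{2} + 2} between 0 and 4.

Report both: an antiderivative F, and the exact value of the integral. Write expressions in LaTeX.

Antiderivative: F(y) = - 25 \log{\left(y^{2} + 2 \right)} \operatorname{atan}{\left(y \right)}; value = - 25 \log{\left(18 \right)} \operatorname{atan}{\left(4 \right)}

Recognize the product-rule pattern: f = u'v + uv' with u = - 25 \operatorname{atan}{\left(y \right)}, v = \log{\left(y^{2} + 2 \right)}, so integration by parts undoes it.
F(y) = - 25 \log{\left(y^{2} + 2 \right)} \operatorname{atan}{\left(y \right)} is an antiderivative of f.
Check: d/dy[- 25 \log{\left(y^{2} + 2 \right)} \operatorname{atan}{\left(y \right)}] = \frac{- 50 y^{3} \operatorname{atan}{\left(y \right)} - 25 y^{2} \log{\left(y^{2} + 2 \right)} - 50 y \operatorname{atan}{\left(y \right)} - 50 \log{\left(y^{2} + 2 \right)}}{y^{4} + 3 y^{2} + 2}, which equals f(y).
F(4) = - 25 \log{\left(18 \right)} \operatorname{atan}{\left(4 \right)}; F(0) = 0.
Integral = F(4) - F(0) = - 25 \log{\left(18 \right)} \operatorname{atan}{\left(4 \right)}.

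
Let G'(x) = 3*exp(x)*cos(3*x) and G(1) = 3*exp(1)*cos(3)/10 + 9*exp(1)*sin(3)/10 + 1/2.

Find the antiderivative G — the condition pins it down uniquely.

Differentiate the proposed G(x) back; it has to land on the given G'(x).
A general antiderivative is 9*exp(x)*sin(3*x)/10 + 3*exp(x)*cos(3*x)/10 + C.
The condition gives C = 3*exp(1)*cos(3)/10 + 9*exp(1)*sin(3)/10 + 1/2 - (3*exp(1)*cos(3)/10 + 9*exp(1)*sin(3)/10) = 1/2.
So G(x) = 9*exp(x)*sin(3*x)/10 + 3*exp(x)*cos(3*x)/10 + 1/2.
Check: d/dx[9*exp(x)*sin(3*x)/10 + 3*exp(x)*cos(3*x)/10 + 1/2] = 3*exp(x)*cos(3*x) = G'(x).

G(x) = 9*exp(x)*sin(3*x)/10 + 3*exp(x)*cos(3*x)/10 + 1/2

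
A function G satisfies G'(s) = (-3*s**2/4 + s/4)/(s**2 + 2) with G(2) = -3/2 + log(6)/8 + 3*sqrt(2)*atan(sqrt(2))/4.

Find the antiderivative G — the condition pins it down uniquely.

G(s) = (-6*s + log(s**2 + 2) + 6*sqrt(2)*atan(sqrt(2)*s/2))/8

Any candidate G(s) must reproduce the stated G'(s) exactly.
A general antiderivative is -3*s/4 + log(s**2 + 2)/8 + 3*sqrt(2)*atan(sqrt(2)*s/2)/4 + C.
The condition gives C = -3/2 + log(6)/8 + 3*sqrt(2)*atan(sqrt(2))/4 - (-3/2 + log(6)/8 + 3*sqrt(2)*atan(sqrt(2))/4) = 0.
So G(s) = (-6*s + log(s**2 + 2) + 6*sqrt(2)*atan(sqrt(2)*s/2))/8.
Check: d/ds[(-6*s + log(s**2 + 2) + 6*sqrt(2)*atan(sqrt(2)*s/2))/8] = (-3*s**2 + s)/(4*s**2 + 8), which equals G'(s).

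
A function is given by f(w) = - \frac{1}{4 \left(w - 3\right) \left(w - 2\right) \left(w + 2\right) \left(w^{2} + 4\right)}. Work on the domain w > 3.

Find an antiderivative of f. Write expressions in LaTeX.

The denominator factors as 4 \left(w - 3\right) \left(w - 2\right) \left(w + 2\right) \left(w^{2} + 4\right); partial fractions split f into directly integrable pieces: - \frac{w + 3}{416 \left(w^{2} + 4\right)} - \frac{1}{640 \left(w + 2\right)} + \frac{1}{128 \left(w - 2\right)} - \frac{1}{260 \left(w - 3\right)}.
Check: d/dw[- \frac{\log{\left(w - 3 \right)}}{260} + \frac{\log{\left(w - 2 \right)}}{128} - \frac{\log{\left(w + 2 \right)}}{640} - \frac{\log{\left(w^{2} + 4 \right)}}{832} - \frac{3 \operatorname{atan}{\left(\frac{w}{2} \right)}}{832}] = - \frac{1}{4 w^{5} - 12 w^{4} - 64 w + 192}, which equals f(w).

An antiderivative is F(w) = - \frac{\log{\left(w - 3 \right)}}{260} + \frac{\log{\left(w - 2 \right)}}{128} - \frac{\log{\left(w + 2 \right)}}{640} - \frac{\log{\left(w^{2} + 4 \right)}}{832} - \frac{3 \operatorname{atan}{\left(\frac{w}{2} \right)}}{832}.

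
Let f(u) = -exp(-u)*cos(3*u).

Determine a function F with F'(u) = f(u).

An antiderivative is F(u) = (-3*sin(3*u) + cos(3*u))*exp(-u)/10.

Check any antiderivative F(u) by computing F'(u) and comparing it with f(u).
Check: d/du[(-3*sin(3*u) + cos(3*u))*exp(-u)/10] = -exp(-u)*cos(3*u) = f(u).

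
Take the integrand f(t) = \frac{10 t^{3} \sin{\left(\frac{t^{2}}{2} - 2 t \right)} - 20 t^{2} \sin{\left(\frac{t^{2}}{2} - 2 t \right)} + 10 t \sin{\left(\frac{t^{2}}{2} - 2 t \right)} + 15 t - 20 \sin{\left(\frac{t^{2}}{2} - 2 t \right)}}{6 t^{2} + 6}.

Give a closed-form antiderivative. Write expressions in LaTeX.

Whatever form F(t) takes, F'(t) = f(t) is non-negotiable.
Check: d/dt[\frac{5 \log{\left(2 t^{2} + 2 \right)}}{4} - \frac{5 \cos{\left(\frac{t^{2}}{2} - 2 t \right)}}{3}] = \frac{10 t^{3} \sin{\left(\frac{t^{2}}{2} - 2 t \right)} - 20 t^{2} \sin{\left(\frac{t^{2}}{2} - 2 t \right)} + 10 t \sin{\left(\frac{t^{2}}{2} - 2 t \right)} + 15 t - 20 \sin{\left(\frac{t^{2}}{2} - 2 t \right)}}{6 t^{2} + 6} = f(t).

An antiderivative is F(t) = \frac{5 \log{\left(2 t^{2} + 2 \right)}}{4} - \frac{5 \cos{\left(\frac{t^{2}}{2} - 2 t \right)}}{3}.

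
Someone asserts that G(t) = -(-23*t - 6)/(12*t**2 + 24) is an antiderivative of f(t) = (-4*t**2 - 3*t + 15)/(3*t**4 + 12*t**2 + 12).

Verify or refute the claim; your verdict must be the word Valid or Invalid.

Invalid: d/dt[G] - f = -7/(12*t**2 + 24), which is not 0.

d/dt[G] = (-23*t**2 - 12*t + 46)/(12*t**4 + 48*t**2 + 48)
d/dt[G] - f(t) = -7/(12*t**2 + 24) != 0.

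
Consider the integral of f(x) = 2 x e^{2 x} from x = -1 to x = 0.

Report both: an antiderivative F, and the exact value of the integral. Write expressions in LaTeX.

f has the shape u'v + uv' for u = x - \frac{1}{2} and v = e^{2 x} — it is the derivative of the product u*v.
F(x) = \frac{\left(2 x - 1\right) e^{2 x}}{2} is an antiderivative of f.
Check: d/dx[\frac{\left(2 x - 1\right) e^{2 x}}{2}] = 2 x e^{2 x} = f(x).
F(0) = - \frac{1}{2}; F(-1) = - \frac{3}{2 e^{2}}.
Integral = F(0) - F(-1) = - \frac{1}{2} + \frac{3}{2 e^{2}}.

Antiderivative: F(x) = \frac{\left(2 x - 1\right) e^{2 x}}{2}; value = - \frac{1}{2} + \frac{3}{2 e^{2}}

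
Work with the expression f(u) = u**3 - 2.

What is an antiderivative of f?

An antiderivative is F(u) = u**4/4 - 2*u.

Since d/du undoes antidifferentiation here, F'(u) = f(u) is required of F(u).
Check: d/du[u**4/4 - 2*u] = u**3 - 2 = f(u).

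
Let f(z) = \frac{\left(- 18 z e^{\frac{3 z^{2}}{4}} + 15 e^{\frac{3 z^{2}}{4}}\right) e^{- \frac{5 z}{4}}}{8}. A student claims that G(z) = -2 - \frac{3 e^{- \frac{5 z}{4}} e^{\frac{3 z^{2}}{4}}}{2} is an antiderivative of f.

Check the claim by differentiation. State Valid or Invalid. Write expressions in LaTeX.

d/dz[G] = \frac{\left(- 18 z e^{\frac{3 z^{2}}{4}} + 15 e^{\frac{3 z^{2}}{4}}\right) e^{- \frac{5 z}{4}}}{8}
This equals f(z) exactly, so the claim holds.

Valid - differentiating G returns exactly f.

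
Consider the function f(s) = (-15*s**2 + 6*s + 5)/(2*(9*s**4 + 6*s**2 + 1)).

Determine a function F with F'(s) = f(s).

f has the shape u'v + uv' for u = 1/(3*s**2 + 1) and v = 5*s/2 - 1/2 — it is the derivative of the product u*v.
Check: d/ds[(5*s - 1)/(2*(3*s**2 + 1))] = (-15*s**2 + 6*s + 5)/(18*s**4 + 12*s**2 + 2), which equals f(s).

An antiderivative is F(s) = (5*s - 1)/(2*(3*s**2 + 1)).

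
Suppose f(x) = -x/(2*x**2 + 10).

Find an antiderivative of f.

An antiderivative is F(x) = -log(x**2 + 5)/4.

f matches the chain-rule pattern g'(h)*h' with inner function h(x) = x**2 + 5; substituting u = h(x) collapses the integral.
Check: d/dx[-log(x**2 + 5)/4] = -x/(2*x**2 + 10) = f(x).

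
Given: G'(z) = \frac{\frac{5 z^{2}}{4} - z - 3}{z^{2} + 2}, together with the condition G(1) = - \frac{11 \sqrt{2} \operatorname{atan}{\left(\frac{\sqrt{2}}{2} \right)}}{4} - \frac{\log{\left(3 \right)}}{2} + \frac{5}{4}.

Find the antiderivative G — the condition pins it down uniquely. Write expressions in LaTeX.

G(z) = \frac{5 z}{4} - \frac{\log{\left(z^{2} + 2 \right)}}{2} - \frac{11 \sqrt{2} \operatorname{atan}{\left(\frac{\sqrt{2} z}{2} \right)}}{4}

The proposed G(z) is checked by its d/dz: the result must match the given G'(z).
A general antiderivative is \frac{5 z}{4} - \frac{\log{\left(z^{2} + 2 \right)}}{2} - \frac{11 \sqrt{2} \operatorname{atan}{\left(\frac{\sqrt{2} z}{2} \right)}}{4} + C.
The condition gives C = - \frac{11 \sqrt{2} \operatorname{atan}{\left(\frac{\sqrt{2}}{2} \right)}}{4} - \frac{\log{\left(3 \right)}}{2} + \frac{5}{4} - (- \frac{11 \sqrt{2} \operatorname{atan}{\left(\frac{\sqrt{2}}{2} \right)}}{4} - \frac{\log{\left(3 \right)}}{2} + \frac{5}{4}) = 0.
So G(z) = \frac{5 z}{4} - \frac{\log{\left(z^{2} + 2 \right)}}{2} - \frac{11 \sqrt{2} \operatorname{atan}{\left(\frac{\sqrt{2} z}{2} \right)}}{4}.
Check: d/dz[\frac{5 z}{4} - \frac{\log{\left(z^{2} + 2 \right)}}{2} - \frac{11 \sqrt{2} \operatorname{atan}{\left(\frac{\sqrt{2} z}{2} \right)}}{4}] = \frac{5 z^{2} - 4 z - 12}{4 z^{2} + 8}, which equals G'(z).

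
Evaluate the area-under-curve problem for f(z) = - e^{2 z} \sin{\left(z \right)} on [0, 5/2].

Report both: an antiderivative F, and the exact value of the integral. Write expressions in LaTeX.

For F(z) to be correct the identity F'(z) - f(z) = 0 must hold.
F(z) = \frac{\left(- 2 \sin{\left(z \right)} + \cos{\left(z \right)}\right) e^{2 z}}{5} is an antiderivative of f.
Check: d/dz[\frac{\left(- 2 \sin{\left(z \right)} + \cos{\left(z \right)}\right) e^{2 z}}{5}] = - e^{2 z} \sin{\left(z \right)} = f(z).
F(5/2) = - \frac{2 e^{5} \sin{\left(\frac{5}{2} \right)}}{5} + \frac{e^{5} \cos{\left(\frac{5}{2} \right)}}{5}; F(0) = \frac{1}{5}.
Integral = F(5/2) - F(0) = - \frac{2 e^{5} \sin{\left(\frac{5}{2} \right)}}{5} + \frac{e^{5} \cos{\left(\frac{5}{2} \right)}}{5} - \frac{1}{5}.

Antiderivative: F(z) = \frac{\left(- 2 \sin{\left(z \right)} + \cos{\left(z \right)}\right) e^{2 z}}{5}; value = - \frac{2 e^{5} \sin{\left(\frac{5}{2} \right)}}{5} + \frac{e^{5} \cos{\left(\frac{5}{2} \right)}}{5} - \frac{1}{5}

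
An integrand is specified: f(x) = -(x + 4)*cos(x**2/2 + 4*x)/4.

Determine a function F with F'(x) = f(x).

An antiderivative is F(x) = -sin(x**2/2 + 4*x)/4.

f matches the chain-rule pattern g'(h)*h' with inner function h(x) = x**2/2 + 4*x; substituting u = h(x) collapses the integral.
Check: d/dx[-sin(x**2/2 + 4*x)/4] = -x*cos(x**2/2 + 4*x)/4 - cos(x**2/2 + 4*x), which equals f(x).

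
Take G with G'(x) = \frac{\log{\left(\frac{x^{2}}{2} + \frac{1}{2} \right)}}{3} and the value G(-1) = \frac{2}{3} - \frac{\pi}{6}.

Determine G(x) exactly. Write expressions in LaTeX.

A candidate passes only if d/dx[G] lands on the given G'(x) exactly.
A general antiderivative is \frac{x \log{\left(\frac{x^{2}}{2} + \frac{1}{2} \right)}}{3} - \frac{2 x}{3} + \frac{2 \operatorname{atan}{\left(x \right)}}{3} + C.
The condition gives C = \frac{2}{3} - \frac{\pi}{6} - (\frac{2}{3} - \frac{\pi}{6}) = 0.
So G(x) = \frac{x \log{\left(\frac{x^{2}}{2} + \frac{1}{2} \right)}}{3} - \frac{2 x}{3} + \frac{2 \operatorname{atan}{\left(x \right)}}{3}.
Check: d/dx[\frac{x \log{\left(\frac{x^{2}}{2} + \frac{1}{2} \right)}}{3} - \frac{2 x}{3} + \frac{2 \operatorname{atan}{\left(x \right)}}{3}] = \frac{\log{\left(x^{2} + 1 \right)}}{3} - \frac{\log{\left(2 \right)}}{3}, which equals G'(x).

G(x) = \frac{x \log{\left(\frac{x^{2}}{2} + \frac{1}{2} \right)}}{3} - \frac{2 x}{3} + \frac{2 \operatorname{atan}{\left(x \right)}}{3}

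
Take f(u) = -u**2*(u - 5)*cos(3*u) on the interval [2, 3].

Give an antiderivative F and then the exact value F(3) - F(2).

A candidate is checked by its d/du: the result must match f(u).
F(u) = -u**3*sin(3*u)/3 + 5*u**2*sin(3*u)/3 - u**2*cos(3*u)/3 + 2*u*sin(3*u)/9 + 10*u*cos(3*u)/9 - 10*sin(3*u)/27 + 2*cos(3*u)/27 is an antiderivative of f.
Check: d/du[-u**3*sin(3*u)/3 + 5*u**2*sin(3*u)/3 - u**2*cos(3*u)/3 + 2*u*sin(3*u)/9 + 10*u*cos(3*u)/9 - 10*sin(3*u)/27 + 2*cos(3*u)/27] = -u**3*cos(3*u) + 5*u**2*cos(3*u), which equals f(u).
F(3) = 11*cos(9)/27 + 170*sin(9)/27; F(2) = 110*sin(6)/27 + 26*cos(6)/27.
Integral = F(3) - F(2) = -26*cos(6)/27 + 11*cos(9)/27 - 110*sin(6)/27 + 170*sin(9)/27.

Antiderivative: F(u) = -u**3*sin(3*u)/3 + 5*u**2*sin(3*u)/3 - u**2*cos(3*u)/3 + 2*u*sin(3*u)/9 + 10*u*cos(3*u)/9 - 10*sin(3*u)/27 + 2*cos(3*u)/27; value = -26*cos(6)/27 + 11*cos(9)/27 - 110*sin(6)/27 + 170*sin(9)/27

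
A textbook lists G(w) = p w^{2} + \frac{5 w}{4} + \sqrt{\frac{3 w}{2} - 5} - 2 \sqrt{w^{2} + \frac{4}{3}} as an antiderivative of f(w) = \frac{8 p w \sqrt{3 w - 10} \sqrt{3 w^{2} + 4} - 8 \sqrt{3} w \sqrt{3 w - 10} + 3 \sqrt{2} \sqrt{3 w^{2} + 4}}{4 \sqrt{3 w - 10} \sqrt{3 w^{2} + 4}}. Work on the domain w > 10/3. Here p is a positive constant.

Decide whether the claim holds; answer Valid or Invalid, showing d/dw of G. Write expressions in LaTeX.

Invalid: d/dw[G] - f = \frac{5}{4}, which is not 0.

d/dw[G] = \frac{8 p w \sqrt{3 w - 10} \sqrt{3 w^{2} + 4} - 8 \sqrt{3} w \sqrt{3 w - 10} + 5 \sqrt{3 w - 10} \sqrt{3 w^{2} + 4} + 3 \sqrt{2} \sqrt{3 w^{2} + 4}}{4 \sqrt{3 w - 10} \sqrt{3 w^{2} + 4}}
d/dw[G] - f(w) = \frac{5}{4} != 0.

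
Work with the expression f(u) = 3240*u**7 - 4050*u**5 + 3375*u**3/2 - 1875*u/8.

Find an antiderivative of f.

f matches the chain-rule pattern g'(h)*h' with inner function h(u) = 3*u**2 - 5/4; substituting w = h(u) collapses the integral.
Check: d/du[405*u**8 - 675*u**6 + 3375*u**4/8 - 1875*u**2/16] = 3240*u**7 - 4050*u**5 + 3375*u**3/2 - 1875*u/8 = f(u).

An antiderivative is F(u) = 405*u**8 - 675*u**6 + 3375*u**4/8 - 1875*u**2/16.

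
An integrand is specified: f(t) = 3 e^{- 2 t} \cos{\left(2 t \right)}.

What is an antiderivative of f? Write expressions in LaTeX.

An antiderivative is F(t) = - \frac{3 \left(- \sin{\left(2 t \right)} + \cos{\left(2 t \right)}\right) e^{- 2 t}}{4}.

Whatever form F(t) takes, F'(t) = f(t) is non-negotiable.
Check: d/dt[- \frac{3 \left(- \sin{\left(2 t \right)} + \cos{\left(2 t \right)}\right) e^{- 2 t}}{4}] = 3 e^{- 2 t} \cos{\left(2 t \right)} = f(t).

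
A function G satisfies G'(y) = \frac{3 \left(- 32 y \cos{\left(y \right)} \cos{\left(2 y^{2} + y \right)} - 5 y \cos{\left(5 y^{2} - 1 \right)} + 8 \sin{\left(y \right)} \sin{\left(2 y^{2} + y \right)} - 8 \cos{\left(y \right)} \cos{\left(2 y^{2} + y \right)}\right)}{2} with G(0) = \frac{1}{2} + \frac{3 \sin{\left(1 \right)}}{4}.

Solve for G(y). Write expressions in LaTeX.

G(y) = - 12 \sin{\left(2 y^{2} + y \right)} \cos{\left(y \right)} - \frac{3 \sin{\left(5 y^{2} - 1 \right)}}{4} + \frac{1}{2}

Recover the given G'(y) by differentiating a candidate G(y); any mismatch rules it out.
A general antiderivative is - 12 \sin{\left(2 y^{2} + y \right)} \cos{\left(y \right)} - \frac{3 \sin{\left(5 y^{2} - 1 \right)}}{4} + C.
The condition gives C = \frac{1}{2} + \frac{3 \sin{\left(1 \right)}}{4} - (\frac{3 \sin{\left(1 \right)}}{4}) = \frac{1}{2}.
So G(y) = - 12 \sin{\left(2 y^{2} + y \right)} \cos{\left(y \right)} - \frac{3 \sin{\left(5 y^{2} - 1 \right)}}{4} + \frac{1}{2}.
Check: d/dy[- 12 \sin{\left(2 y^{2} + y \right)} \cos{\left(y \right)} - \frac{3 \sin{\left(5 y^{2} - 1 \right)}}{4} + \frac{1}{2}] = - 48 y \cos{\left(y \right)} \cos{\left(2 y^{2} + y \right)} - \frac{15 y \cos{\left(5 y^{2} - 1 \right)}}{2} + 12 \sin{\left(y \right)} \sin{\left(2 y^{2} + y \right)} - 12 \cos{\left(y \right)} \cos{\left(2 y^{2} + y \right)}, which equals G'(y).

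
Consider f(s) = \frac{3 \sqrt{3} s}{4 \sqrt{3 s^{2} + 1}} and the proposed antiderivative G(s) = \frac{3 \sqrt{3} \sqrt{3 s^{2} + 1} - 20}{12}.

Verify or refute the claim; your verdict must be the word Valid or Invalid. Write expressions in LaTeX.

d/ds[G] = \frac{3 \sqrt{3} s}{4 \sqrt{3 s^{2} + 1}}
This equals f(s) exactly, so the claim holds.

Valid: G'(s) = f(s).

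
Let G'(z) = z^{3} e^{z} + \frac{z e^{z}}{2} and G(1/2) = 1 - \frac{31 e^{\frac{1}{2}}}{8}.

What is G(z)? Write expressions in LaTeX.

G(z) = \frac{\left(2 z^{3} - 6 z^{2} + 13 z - 13\right) e^{z} + 2}{2}

G'(z) has the shape u'v + uv' for u = z^{3} - 3 z^{2} + \frac{13 z}{2} - \frac{13}{2} and v = e^{z} — it is the derivative of the product u*v.
A general antiderivative is \frac{\left(2 z^{3} - 6 z^{2} + 13 z - 13\right) e^{z}}{2} + C.
The condition gives C = 1 - \frac{31 e^{\frac{1}{2}}}{8} - (- \frac{31 e^{\frac{1}{2}}}{8}) = 1.
So G(z) = \frac{\left(2 z^{3} - 6 z^{2} + 13 z - 13\right) e^{z} + 2}{2}.
Check: d/dz[\frac{\left(2 z^{3} - 6 z^{2} + 13 z - 13\right) e^{z} + 2}{2}] = z^{3} e^{z} + \frac{z e^{z}}{2} = G'(z).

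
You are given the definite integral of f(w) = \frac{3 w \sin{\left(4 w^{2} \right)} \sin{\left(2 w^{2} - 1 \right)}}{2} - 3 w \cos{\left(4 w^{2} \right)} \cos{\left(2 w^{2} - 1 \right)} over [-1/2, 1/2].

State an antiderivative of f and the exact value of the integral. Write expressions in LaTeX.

Recognize the product-rule pattern: f = u'v + uv' with u = - \frac{3 \cos{\left(2 w^{2} - 1 \right)}}{8}, v = \sin{\left(4 w^{2} \right)}, so integration by parts undoes it.
F(w) = - \frac{3 \sin{\left(4 w^{2} \right)} \cos{\left(2 w^{2} - 1 \right)}}{8} is an antiderivative of f.
Check: d/dw[- \frac{3 \sin{\left(4 w^{2} \right)} \cos{\left(2 w^{2} - 1 \right)}}{8}] = \frac{3 w \sin{\left(4 w^{2} \right)} \sin{\left(2 w^{2} - 1 \right)}}{2} - 3 w \cos{\left(4 w^{2} \right)} \cos{\left(2 w^{2} - 1 \right)} = f(w).
F(1/2) = - \frac{3 \sin{\left(1 \right)} \cos{\left(\frac{1}{2} \right)}}{8}; F(-1/2) = - \frac{3 \sin{\left(1 \right)} \cos{\left(\frac{1}{2} \right)}}{8}.
Integral = F(1/2) - F(-1/2) = 0.

Antiderivative: F(w) = - \frac{3 \sin{\left(4 w^{2} \right)} \cos{\left(2 w^{2} - 1 \right)}}{8}; value = 0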